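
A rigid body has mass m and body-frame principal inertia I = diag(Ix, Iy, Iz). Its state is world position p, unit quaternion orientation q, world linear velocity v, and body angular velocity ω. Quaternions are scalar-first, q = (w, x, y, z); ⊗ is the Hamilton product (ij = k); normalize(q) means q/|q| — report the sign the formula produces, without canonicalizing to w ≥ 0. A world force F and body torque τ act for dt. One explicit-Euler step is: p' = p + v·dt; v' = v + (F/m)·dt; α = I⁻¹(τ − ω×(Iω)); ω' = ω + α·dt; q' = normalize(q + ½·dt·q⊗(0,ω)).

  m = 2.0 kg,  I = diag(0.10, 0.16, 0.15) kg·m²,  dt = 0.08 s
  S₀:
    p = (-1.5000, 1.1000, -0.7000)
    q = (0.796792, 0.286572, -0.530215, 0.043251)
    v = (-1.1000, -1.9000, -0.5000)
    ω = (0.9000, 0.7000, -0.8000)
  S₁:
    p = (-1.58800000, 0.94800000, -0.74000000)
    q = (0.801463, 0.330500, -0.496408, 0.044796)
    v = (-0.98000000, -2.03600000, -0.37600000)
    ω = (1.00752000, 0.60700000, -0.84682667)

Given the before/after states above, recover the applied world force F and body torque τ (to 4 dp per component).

ω₁ − ω₀ = (0.10752000, -0.09300000, -0.04682667)
precession coupling = (0.0056, 0.0360, 0.0378)
I·α + gyro = (0.1400, -0.1500, -0.0500)
v₁ − v₀ = (0.12000000, -0.13600000, 0.12400000)
m·(v₁−v₀)/dt = (3.0000, -3.4000, 3.1000)

F = (3.0000, -3.4000, 3.1000)
τ = (0.1400, -0.1500, -0.0500)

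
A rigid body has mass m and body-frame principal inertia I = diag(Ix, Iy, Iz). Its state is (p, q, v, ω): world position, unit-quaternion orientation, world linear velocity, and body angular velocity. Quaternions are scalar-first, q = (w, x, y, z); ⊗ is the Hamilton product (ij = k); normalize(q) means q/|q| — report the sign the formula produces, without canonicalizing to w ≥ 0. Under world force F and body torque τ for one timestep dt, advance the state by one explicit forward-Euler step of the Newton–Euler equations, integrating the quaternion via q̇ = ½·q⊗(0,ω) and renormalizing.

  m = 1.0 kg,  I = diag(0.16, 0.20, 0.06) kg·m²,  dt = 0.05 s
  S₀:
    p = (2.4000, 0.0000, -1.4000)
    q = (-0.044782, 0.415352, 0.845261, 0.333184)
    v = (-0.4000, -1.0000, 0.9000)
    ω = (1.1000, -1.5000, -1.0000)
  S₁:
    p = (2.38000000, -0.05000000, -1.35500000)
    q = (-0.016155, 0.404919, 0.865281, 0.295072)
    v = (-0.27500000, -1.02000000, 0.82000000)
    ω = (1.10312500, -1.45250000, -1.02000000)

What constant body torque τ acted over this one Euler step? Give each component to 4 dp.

τ = (-0.2000, 0.0800, -0.0900)

ω₁ − ω₀ = (0.00312500, 0.04750000, -0.02000000)
τ = I·(Δω/dt) + ω₀×(Iω₀) = (-0.2000, 0.0800, -0.0900)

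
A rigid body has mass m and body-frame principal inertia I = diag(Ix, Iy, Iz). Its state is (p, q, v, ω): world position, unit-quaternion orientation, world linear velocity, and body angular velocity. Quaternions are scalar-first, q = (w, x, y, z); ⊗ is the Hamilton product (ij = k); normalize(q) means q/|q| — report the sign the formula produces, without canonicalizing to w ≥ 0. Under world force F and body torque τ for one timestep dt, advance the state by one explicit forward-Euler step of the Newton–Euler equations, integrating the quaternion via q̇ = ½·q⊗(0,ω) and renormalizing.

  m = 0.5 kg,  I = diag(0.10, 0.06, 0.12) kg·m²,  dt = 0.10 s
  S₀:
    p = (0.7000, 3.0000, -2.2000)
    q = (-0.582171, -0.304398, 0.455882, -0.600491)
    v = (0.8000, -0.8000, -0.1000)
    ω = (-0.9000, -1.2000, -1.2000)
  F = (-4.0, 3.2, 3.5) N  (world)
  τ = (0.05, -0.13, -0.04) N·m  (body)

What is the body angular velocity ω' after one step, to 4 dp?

(τ − ω×Iω)/I = (-0.3640, -1.8067, 0.0267)
ω' = ω + α·dt = (-0.9364, -1.3807, -1.1973)

ω' = (-0.9364, -1.3807, -1.1973)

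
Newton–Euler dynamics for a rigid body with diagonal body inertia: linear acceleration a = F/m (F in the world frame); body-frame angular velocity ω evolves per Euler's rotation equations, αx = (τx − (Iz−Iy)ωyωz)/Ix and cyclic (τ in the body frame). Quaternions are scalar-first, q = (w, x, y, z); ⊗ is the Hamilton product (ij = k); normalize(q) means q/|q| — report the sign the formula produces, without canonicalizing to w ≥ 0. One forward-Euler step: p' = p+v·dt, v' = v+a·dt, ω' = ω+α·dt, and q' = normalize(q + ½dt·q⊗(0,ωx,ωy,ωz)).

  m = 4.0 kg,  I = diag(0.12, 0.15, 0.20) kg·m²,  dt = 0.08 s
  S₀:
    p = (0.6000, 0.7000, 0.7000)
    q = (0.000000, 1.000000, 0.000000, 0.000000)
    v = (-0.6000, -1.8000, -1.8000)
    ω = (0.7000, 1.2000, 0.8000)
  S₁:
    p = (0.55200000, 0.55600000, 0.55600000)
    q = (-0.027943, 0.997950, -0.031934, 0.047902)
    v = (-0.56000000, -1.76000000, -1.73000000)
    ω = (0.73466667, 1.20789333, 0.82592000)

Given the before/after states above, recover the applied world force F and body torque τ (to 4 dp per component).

rate change Δω = (0.03466667, 0.00789333, 0.02592000)
gyro term ω₀×Iω₀ = (0.0480, -0.0448, 0.0252)
τ = I·(Δω/dt) + ω₀×(Iω₀) = (0.1000, -0.0300, 0.0900)
Δv = v₁−v₀ = (0.04000000, 0.04000000, 0.07000000)
m·(v₁−v₀)/dt = (2.0000, 2.0000, 3.5000)

F = (2.0000, 2.0000, 3.5000)
τ = (0.1000, -0.0300, 0.0900)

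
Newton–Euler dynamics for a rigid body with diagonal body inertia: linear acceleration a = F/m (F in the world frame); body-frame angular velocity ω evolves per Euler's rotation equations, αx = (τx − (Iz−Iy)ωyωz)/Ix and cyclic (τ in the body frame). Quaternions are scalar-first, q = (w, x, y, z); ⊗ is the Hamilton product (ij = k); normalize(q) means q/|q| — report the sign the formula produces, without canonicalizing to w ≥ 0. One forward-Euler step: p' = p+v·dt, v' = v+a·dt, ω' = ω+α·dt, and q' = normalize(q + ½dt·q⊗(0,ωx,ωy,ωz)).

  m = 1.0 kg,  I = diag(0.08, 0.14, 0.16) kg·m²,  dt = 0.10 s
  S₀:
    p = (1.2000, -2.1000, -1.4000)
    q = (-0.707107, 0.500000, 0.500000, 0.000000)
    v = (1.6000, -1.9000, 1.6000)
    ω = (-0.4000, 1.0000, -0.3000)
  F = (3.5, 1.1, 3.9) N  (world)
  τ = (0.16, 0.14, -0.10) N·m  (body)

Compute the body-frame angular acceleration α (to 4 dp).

ω×(Iω) gyroscopic = (-0.0060, -0.0096, -0.0240)
α = I⁻¹(τ − ω×Iω) = (2.0750, 1.0686, -0.4750)

α = (2.0750, 1.0686, -0.4750)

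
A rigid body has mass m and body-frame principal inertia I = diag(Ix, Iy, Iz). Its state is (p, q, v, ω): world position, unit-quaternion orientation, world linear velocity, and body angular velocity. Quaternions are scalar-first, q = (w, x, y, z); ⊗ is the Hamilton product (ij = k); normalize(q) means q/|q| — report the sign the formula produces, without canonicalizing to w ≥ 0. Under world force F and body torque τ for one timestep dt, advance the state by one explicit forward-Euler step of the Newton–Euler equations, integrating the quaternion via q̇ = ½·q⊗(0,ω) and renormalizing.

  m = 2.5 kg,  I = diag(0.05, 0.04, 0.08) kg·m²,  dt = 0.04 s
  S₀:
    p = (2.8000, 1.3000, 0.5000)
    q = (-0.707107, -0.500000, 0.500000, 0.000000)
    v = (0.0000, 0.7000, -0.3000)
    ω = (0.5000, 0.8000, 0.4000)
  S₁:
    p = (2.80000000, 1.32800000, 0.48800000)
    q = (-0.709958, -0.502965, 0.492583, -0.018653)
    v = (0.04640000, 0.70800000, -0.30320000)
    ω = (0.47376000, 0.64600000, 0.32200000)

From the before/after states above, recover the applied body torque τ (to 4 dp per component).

ω₁ − ω₀ = (-0.02624000, -0.15400000, -0.07800000)
gyro term ω₀×Iω₀ = (0.0128, -0.0060, -0.0040)
τ = I·(Δω/dt) + ω₀×(Iω₀) = (-0.0200, -0.1600, -0.1600)

τ = (-0.0200, -0.1600, -0.1600)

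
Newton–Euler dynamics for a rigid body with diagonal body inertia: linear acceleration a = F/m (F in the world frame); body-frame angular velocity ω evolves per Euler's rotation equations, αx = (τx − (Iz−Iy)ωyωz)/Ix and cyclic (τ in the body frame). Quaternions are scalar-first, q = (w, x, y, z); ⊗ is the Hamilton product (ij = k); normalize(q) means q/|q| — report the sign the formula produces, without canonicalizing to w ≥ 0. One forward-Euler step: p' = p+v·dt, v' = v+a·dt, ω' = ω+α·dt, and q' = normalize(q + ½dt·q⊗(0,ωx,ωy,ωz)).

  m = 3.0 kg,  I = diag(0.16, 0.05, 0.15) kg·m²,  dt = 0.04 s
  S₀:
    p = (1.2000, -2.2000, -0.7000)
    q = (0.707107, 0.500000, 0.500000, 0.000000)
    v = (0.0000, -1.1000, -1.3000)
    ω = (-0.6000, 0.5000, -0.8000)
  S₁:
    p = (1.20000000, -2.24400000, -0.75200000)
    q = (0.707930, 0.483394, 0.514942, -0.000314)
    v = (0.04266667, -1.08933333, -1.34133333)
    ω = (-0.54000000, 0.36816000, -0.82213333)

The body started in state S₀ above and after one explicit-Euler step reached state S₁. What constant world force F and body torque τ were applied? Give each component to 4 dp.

F = (3.2000, 0.8000, -3.1000)
τ = (0.2000, -0.1600, -0.0500)

ω₁ − ω₀ = (0.06000000, -0.13184000, -0.02213333)
precession coupling = (-0.0400, 0.0048, 0.0330)
applied torque τ = (0.2000, -0.1600, -0.0500)
Δv = v₁−v₀ = (0.04266667, 0.01066667, -0.04133333)
applied force F = (3.2000, 0.8000, -3.1000)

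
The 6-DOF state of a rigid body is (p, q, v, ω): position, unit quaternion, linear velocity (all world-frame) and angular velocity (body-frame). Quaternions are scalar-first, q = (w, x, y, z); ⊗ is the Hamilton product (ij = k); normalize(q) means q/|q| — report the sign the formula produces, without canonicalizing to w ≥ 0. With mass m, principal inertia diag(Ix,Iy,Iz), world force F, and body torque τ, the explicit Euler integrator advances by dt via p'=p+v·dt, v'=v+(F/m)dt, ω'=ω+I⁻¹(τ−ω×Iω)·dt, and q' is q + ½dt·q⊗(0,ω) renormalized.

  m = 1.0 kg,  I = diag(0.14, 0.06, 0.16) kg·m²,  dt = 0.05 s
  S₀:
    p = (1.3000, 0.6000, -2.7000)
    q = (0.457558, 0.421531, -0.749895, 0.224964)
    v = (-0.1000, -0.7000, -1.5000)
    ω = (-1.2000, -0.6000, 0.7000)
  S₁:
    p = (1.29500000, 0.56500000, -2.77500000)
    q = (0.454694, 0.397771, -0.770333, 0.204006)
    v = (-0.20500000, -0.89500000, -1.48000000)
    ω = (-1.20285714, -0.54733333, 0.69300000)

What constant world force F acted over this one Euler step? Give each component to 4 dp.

F = (-2.1000, -3.9000, 0.4000)

velocity change Δv = (-0.10500000, -0.19500000, 0.02000000)
m·(v₁−v₀)/dt = (-2.1000, -3.9000, 0.4000)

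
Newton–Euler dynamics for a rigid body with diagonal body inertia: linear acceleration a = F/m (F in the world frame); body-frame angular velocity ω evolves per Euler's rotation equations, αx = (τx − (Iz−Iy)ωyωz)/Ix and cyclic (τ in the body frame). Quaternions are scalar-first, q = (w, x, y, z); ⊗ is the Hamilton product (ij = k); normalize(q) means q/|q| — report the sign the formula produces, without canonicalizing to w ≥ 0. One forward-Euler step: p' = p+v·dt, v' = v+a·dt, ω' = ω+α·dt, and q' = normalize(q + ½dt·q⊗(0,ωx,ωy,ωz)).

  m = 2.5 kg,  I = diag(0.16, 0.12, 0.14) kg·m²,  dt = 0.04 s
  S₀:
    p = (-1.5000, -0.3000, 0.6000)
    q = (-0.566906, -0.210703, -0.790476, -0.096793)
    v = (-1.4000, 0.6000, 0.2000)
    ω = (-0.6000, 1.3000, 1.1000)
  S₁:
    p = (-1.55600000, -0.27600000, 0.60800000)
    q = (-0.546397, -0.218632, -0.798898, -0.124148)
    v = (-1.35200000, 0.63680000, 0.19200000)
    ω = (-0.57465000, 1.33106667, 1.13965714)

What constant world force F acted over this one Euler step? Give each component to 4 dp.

F = (3.0000, 2.3000, -0.5000)

velocity change Δv = (0.04800000, 0.03680000, -0.00800000)
F = m·Δv/dt = (3.0000, 2.3000, -0.5000)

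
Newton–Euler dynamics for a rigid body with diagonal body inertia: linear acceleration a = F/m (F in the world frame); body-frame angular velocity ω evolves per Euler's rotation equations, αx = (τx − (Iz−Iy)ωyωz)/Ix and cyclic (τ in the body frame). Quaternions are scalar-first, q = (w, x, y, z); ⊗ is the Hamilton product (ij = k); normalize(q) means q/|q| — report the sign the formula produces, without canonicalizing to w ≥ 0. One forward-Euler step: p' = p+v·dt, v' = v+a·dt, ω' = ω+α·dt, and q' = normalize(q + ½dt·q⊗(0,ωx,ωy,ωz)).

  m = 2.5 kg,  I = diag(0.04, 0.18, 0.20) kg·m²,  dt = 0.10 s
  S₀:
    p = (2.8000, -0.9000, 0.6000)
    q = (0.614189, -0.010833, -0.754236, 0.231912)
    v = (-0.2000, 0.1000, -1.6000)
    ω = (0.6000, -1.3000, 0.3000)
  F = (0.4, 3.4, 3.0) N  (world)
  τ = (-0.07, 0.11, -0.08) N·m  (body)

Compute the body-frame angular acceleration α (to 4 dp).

ω×(Iω) gyroscopic = (-0.0078, -0.0288, -0.1092)
α = I⁻¹(τ − ω×Iω) = (-1.5550, 0.7711, 0.1460)

α = (-1.5550, 0.7711, 0.1460)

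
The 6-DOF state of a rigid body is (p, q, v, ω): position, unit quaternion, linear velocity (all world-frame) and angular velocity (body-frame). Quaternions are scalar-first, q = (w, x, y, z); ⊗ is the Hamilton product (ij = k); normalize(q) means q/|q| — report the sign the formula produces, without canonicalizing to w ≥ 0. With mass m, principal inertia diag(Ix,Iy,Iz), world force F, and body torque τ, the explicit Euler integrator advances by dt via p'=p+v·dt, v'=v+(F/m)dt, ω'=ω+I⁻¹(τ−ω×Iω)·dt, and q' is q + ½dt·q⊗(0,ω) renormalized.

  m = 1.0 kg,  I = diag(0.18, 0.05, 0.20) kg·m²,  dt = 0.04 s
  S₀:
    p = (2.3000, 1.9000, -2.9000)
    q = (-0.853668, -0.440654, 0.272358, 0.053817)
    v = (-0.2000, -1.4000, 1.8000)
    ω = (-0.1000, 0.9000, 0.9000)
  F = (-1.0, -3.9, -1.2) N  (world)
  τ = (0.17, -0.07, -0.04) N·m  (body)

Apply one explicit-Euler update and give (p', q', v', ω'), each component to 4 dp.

p' = (2.2920, 1.8440, -2.8280)
q' = (-0.8601, -0.4349, 0.2647, 0.0311)
v' = (-0.2400, -1.5560, 1.7520)
ω' = (-0.0892, 0.8426, 0.8897)

a = F/m = (-1.0000, -3.9000, -1.2000)
p' = p + v·dt = (2.2920, 1.8440, -2.8280)
v + (F/m)dt = (-0.2400, -1.5560, 1.7520)
α = I⁻¹(τ − ω×Iω) = (0.2694, -1.4360, -0.2585)
new body rate ω' = (-0.0892, 0.8426, 0.8897)
q⊗(0,ω) = (-0.3376229, 0.2820537, -0.3770943, -1.1376540)
q' = normalize(q + ½dt·q⊗(0,ω)) = (-0.8601, -0.4349, 0.2647, 0.0311)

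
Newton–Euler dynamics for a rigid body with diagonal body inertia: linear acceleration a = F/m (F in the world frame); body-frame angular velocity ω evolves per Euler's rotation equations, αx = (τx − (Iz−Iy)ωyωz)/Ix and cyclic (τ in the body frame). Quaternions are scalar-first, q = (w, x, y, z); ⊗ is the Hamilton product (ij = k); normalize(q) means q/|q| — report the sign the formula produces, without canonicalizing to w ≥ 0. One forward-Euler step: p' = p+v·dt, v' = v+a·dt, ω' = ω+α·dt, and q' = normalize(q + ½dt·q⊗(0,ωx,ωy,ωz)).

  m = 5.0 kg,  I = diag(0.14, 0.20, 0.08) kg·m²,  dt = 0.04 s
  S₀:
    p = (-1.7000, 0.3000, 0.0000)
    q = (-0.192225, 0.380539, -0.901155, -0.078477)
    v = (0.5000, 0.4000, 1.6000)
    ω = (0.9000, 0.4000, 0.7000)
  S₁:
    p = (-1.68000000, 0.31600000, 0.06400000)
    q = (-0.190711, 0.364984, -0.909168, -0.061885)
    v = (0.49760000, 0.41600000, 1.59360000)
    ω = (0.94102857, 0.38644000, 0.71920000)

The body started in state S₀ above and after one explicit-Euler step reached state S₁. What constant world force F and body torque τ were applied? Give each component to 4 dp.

v₁ − v₀ = (-0.00240000, 0.01600000, -0.00640000)
applied force F = (-0.3000, 2.0000, -0.8000)
ω₁ − ω₀ = (0.04102857, -0.01356000, 0.01920000)
I·α + gyro = (0.1100, -0.0300, 0.0600)

F = (-0.3000, 2.0000, -0.8000)
τ = (0.1100, -0.0300, 0.0600)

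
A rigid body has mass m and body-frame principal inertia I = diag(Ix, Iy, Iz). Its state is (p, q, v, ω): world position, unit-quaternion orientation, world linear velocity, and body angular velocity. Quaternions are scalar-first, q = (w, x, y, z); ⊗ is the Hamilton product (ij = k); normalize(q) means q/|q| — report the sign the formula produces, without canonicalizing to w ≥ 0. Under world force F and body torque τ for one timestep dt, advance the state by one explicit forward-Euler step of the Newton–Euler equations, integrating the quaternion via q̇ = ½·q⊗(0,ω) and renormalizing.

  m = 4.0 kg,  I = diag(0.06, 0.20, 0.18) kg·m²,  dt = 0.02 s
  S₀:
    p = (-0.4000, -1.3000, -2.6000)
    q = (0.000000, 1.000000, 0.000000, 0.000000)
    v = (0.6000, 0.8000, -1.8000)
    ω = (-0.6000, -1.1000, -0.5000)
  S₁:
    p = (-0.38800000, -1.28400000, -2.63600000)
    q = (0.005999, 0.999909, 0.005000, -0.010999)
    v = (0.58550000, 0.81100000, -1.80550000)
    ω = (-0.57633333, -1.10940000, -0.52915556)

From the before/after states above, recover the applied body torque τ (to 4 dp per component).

ω₁ − ω₀ = (0.02366667, -0.00940000, -0.02915556)
precession coupling = (-0.0110, -0.0360, 0.0924)
applied torque τ = (0.0600, -0.1300, -0.1700)

τ = (0.0600, -0.1300, -0.1700)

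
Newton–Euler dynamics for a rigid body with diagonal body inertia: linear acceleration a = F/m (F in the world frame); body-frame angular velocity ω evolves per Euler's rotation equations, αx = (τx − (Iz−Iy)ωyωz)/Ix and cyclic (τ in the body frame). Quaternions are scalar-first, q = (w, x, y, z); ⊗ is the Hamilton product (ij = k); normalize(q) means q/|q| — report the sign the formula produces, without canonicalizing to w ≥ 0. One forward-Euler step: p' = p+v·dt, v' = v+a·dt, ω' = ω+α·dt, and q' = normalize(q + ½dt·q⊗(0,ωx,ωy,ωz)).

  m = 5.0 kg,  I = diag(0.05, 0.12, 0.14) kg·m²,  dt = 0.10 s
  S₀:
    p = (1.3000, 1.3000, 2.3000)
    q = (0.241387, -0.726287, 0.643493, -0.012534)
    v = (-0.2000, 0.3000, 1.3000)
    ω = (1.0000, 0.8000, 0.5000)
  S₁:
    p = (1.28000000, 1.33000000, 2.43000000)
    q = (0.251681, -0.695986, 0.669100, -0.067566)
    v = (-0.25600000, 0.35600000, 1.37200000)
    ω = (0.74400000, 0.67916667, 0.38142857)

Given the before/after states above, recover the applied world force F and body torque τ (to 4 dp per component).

ω₁ − ω₀ = (-0.25600000, -0.12083333, -0.11857143)
precession coupling = (0.0080, -0.0450, 0.0560)
I·α + gyro = (-0.1200, -0.1900, -0.1100)
v₁ − v₀ = (-0.05600000, 0.05600000, 0.07200000)
m·(v₁−v₀)/dt = (-2.8000, 2.8000, 3.6000)

F = (-2.8000, 2.8000, 3.6000)
τ = (-0.1200, -0.1900, -0.1100)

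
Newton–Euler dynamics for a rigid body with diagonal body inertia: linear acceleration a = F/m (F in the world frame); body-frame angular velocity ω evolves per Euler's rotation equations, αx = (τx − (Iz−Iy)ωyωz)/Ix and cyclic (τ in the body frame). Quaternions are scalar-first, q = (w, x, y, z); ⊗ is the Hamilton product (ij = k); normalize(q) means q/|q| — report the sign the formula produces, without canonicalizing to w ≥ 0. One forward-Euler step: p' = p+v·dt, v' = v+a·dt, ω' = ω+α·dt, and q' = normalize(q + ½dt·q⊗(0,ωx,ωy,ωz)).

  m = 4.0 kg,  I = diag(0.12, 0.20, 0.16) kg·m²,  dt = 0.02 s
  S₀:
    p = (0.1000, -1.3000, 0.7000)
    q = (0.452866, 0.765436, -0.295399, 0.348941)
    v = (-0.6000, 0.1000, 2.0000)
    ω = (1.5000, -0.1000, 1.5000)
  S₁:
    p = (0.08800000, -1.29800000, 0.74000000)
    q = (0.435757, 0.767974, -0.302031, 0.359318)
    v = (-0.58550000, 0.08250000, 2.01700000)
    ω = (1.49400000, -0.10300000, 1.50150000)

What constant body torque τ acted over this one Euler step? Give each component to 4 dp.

Δω = ω₁−ω₀ = (-0.00600000, -0.00300000, 0.00150000)
gyro term ω₀×Iω₀ = (0.0060, -0.0900, -0.0120)
I·α + gyro = (-0.0300, -0.1200, 0.0000)

τ = (-0.0300, -0.1200, 0.0000)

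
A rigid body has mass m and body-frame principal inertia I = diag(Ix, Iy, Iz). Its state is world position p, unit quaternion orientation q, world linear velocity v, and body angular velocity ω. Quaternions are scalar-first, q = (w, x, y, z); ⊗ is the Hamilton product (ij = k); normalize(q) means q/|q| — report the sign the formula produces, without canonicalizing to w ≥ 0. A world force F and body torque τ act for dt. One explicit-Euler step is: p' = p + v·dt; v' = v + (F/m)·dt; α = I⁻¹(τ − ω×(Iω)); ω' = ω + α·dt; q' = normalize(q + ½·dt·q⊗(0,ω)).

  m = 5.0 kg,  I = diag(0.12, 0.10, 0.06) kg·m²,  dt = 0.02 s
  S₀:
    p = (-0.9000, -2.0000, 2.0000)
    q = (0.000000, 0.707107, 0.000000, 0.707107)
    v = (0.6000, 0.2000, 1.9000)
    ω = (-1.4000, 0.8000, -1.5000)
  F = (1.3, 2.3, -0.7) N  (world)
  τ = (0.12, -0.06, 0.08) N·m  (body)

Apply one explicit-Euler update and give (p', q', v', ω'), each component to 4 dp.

new position p' = (-0.8880, -1.9960, 2.0380)
v + (F/m)dt = (0.6052, 0.2092, 1.8972)
gyro term ω×Iω = (0.0480, 0.1260, 0.0224)
(τ − ω×Iω)/I = (0.6000, -1.8600, 0.9600)
ω' = ω + α·dt = (-1.3880, 0.7628, -1.4808)
2q̇ = q⊗(0,ω) = (2.0506103, -0.5656856, 0.0707107, 0.5656856)
q + ½dt·q⊗(0,ω), renormalized = (0.0205, 0.7013, 0.0007, 0.7126)

p' = (-0.8880, -1.9960, 2.0380)
q' = (0.0205, 0.7013, 0.0007, 0.7126)
v' = (0.6052, 0.2092, 1.8972)
ω' = (-1.3880, 0.7628, -1.4808)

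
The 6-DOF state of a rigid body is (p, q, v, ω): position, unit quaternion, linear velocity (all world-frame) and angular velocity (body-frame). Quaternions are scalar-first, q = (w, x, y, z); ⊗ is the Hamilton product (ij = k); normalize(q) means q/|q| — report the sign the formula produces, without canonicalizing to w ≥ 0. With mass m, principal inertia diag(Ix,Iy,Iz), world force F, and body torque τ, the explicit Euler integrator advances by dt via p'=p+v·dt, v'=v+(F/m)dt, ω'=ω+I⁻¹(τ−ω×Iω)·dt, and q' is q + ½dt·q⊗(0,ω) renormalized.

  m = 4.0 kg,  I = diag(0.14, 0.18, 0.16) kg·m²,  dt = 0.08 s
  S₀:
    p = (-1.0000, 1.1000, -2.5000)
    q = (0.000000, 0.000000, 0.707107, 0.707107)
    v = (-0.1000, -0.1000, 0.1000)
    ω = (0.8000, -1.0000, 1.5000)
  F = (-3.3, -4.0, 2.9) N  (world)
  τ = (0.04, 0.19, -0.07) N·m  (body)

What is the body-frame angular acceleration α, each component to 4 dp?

α = (0.0714, 1.1889, -0.2375)

ω×(Iω) gyroscopic = (0.0300, -0.0240, -0.0320)
α = I⁻¹(τ − ω×Iω) = (0.0714, 1.1889, -0.2375)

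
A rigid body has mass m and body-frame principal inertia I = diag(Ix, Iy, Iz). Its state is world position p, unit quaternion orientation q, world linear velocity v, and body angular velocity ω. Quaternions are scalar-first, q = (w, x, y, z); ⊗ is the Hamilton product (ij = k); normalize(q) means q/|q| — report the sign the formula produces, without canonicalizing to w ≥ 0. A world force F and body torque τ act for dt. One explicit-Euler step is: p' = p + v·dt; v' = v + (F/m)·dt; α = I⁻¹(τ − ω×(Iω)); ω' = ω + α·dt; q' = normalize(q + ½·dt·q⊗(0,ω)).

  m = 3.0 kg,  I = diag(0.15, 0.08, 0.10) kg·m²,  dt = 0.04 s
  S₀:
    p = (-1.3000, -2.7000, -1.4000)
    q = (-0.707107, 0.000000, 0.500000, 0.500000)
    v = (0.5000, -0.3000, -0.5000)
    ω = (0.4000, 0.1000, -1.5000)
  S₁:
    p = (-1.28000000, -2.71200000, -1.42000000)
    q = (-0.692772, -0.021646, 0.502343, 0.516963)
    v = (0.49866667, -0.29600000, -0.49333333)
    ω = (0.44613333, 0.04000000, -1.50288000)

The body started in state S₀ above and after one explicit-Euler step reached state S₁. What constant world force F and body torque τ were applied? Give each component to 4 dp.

velocity change Δv = (-0.00133333, 0.00400000, 0.00666667)
applied force F = (-0.1000, 0.3000, 0.5000)
Δω = ω₁−ω₀ = (0.04613333, -0.06000000, -0.00288000)
ω₀×(Iω₀) = (-0.0030, -0.0300, -0.0028)
I·α + gyro = (0.1700, -0.1500, -0.0100)

F = (-0.1000, 0.3000, 0.5000)
τ = (0.1700, -0.1500, -0.0100)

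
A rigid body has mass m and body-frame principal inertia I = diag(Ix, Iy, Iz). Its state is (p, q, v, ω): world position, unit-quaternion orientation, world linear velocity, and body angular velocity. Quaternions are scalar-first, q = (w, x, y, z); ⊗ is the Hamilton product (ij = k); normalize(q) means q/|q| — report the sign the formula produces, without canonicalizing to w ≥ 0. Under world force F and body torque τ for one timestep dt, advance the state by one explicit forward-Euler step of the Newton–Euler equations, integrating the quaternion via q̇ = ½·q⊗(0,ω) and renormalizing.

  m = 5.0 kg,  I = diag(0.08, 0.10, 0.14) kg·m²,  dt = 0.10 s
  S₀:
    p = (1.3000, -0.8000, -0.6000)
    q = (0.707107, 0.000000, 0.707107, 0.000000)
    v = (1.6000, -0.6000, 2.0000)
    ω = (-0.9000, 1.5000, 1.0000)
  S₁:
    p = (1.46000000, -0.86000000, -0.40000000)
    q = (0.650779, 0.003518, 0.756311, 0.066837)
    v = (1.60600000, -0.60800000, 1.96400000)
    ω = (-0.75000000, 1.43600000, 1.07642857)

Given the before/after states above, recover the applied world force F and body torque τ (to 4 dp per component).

Δv = v₁−v₀ = (0.00600000, -0.00800000, -0.03600000)
F = m·Δv/dt = (0.3000, -0.4000, -1.8000)
ω₁ − ω₀ = (0.15000000, -0.06400000, 0.07642857)
applied torque τ = (0.1800, -0.0100, 0.0800)

F = (0.3000, -0.4000, -1.8000)
τ = (0.1800, -0.0100, 0.0800)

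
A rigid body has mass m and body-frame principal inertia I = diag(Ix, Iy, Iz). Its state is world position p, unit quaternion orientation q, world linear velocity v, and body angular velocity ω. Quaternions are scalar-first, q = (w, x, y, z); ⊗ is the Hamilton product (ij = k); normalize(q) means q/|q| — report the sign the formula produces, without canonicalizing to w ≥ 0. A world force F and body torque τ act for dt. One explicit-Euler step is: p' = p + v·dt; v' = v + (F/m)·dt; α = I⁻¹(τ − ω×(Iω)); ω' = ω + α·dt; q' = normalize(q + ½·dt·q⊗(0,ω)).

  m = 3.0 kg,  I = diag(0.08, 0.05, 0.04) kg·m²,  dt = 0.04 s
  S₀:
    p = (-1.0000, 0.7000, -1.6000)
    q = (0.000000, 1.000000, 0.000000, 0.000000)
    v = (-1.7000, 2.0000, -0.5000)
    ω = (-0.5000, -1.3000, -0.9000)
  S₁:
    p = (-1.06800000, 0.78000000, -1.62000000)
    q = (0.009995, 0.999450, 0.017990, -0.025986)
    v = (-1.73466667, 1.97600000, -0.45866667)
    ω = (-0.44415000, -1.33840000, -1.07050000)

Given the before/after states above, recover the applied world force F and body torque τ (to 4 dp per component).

F = (-2.6000, -1.8000, 3.1000)
τ = (0.1000, -0.0300, -0.1900)

v₁ − v₀ = (-0.03466667, -0.02400000, 0.04133333)
m·(v₁−v₀)/dt = (-2.6000, -1.8000, 3.1000)
rate change Δω = (0.05585000, -0.03840000, -0.17050000)
τ = I·(Δω/dt) + ω₀×(Iω₀) = (0.1000, -0.0300, -0.1900)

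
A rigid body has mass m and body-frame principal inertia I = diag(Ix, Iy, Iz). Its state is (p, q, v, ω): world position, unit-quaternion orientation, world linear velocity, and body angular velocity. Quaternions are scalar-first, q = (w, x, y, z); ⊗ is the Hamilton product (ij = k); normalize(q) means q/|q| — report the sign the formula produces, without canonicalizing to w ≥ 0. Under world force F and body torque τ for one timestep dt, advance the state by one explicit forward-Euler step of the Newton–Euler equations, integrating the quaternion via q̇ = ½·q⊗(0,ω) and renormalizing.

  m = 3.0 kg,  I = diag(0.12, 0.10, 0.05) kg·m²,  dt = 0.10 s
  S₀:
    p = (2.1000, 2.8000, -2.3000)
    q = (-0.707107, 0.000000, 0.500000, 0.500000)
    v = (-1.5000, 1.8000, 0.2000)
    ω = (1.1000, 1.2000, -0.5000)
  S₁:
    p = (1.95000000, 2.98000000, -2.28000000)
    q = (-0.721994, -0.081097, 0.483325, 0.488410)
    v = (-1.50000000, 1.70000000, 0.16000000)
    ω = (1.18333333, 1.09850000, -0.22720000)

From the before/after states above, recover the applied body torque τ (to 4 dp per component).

τ = (0.1300, -0.1400, 0.1100)

ω₁ − ω₀ = (0.08333333, -0.10150000, 0.27280000)
ω₀×(Iω₀) = (0.0300, -0.0385, -0.0264)
I·α + gyro = (0.1300, -0.1400, 0.1100)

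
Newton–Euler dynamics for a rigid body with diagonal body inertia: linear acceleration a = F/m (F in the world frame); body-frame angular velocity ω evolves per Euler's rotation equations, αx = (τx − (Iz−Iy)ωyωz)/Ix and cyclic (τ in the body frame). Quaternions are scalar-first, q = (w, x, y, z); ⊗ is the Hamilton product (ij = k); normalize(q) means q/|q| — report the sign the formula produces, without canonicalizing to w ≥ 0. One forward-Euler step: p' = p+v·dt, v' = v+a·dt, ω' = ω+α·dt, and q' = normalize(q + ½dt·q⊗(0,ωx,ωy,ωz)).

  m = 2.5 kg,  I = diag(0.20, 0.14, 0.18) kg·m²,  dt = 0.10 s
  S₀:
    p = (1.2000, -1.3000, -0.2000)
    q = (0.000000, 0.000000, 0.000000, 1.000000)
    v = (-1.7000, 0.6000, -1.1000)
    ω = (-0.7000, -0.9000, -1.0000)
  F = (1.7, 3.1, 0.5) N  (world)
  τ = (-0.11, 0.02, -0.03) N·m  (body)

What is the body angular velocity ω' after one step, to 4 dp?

ω' = (-0.7730, -0.8957, -0.9957)

angular accel α = (-0.7300, 0.0429, 0.0433)
new body rate ω' = (-0.7730, -0.8957, -0.9957)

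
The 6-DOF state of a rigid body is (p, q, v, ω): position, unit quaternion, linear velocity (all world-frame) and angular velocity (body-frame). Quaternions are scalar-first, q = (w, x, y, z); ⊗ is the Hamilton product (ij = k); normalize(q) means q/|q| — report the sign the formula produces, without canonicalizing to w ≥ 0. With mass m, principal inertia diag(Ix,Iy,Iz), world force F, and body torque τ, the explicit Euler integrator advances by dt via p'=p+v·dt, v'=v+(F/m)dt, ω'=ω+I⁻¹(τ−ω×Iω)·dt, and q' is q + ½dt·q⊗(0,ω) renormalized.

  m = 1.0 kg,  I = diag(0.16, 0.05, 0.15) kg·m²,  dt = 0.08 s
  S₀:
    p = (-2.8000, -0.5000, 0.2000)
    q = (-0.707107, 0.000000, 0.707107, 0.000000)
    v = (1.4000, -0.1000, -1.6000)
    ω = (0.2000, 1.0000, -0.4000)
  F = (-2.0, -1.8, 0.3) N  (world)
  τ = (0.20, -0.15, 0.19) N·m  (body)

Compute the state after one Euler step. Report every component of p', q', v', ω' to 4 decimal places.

precession coupling ω×(Iω) = (-0.0400, -0.0008, -0.0220)
angular accel α = (1.5000, -2.9840, 1.4133)
ω' = ω + α·dt = (0.3200, 0.7613, -0.2869)
2q̇ = q⊗(0,ω) = (-0.7071070, -0.4242642, -0.7071070, 0.1414214)
q + ½dt·q⊗(0,ω), renormalized = (-0.7347, -0.0170, 0.6782, 0.0057)
a = F/m = (-2.0000, -1.8000, 0.3000)
p' = p + v·dt = (-2.6880, -0.5080, 0.0720)
new velocity v' = (1.2400, -0.2440, -1.5760)

p' = (-2.6880, -0.5080, 0.0720)
q' = (-0.7347, -0.0170, 0.6782, 0.0057)
v' = (1.2400, -0.2440, -1.5760)
ω' = (0.3200, 0.7613, -0.2869)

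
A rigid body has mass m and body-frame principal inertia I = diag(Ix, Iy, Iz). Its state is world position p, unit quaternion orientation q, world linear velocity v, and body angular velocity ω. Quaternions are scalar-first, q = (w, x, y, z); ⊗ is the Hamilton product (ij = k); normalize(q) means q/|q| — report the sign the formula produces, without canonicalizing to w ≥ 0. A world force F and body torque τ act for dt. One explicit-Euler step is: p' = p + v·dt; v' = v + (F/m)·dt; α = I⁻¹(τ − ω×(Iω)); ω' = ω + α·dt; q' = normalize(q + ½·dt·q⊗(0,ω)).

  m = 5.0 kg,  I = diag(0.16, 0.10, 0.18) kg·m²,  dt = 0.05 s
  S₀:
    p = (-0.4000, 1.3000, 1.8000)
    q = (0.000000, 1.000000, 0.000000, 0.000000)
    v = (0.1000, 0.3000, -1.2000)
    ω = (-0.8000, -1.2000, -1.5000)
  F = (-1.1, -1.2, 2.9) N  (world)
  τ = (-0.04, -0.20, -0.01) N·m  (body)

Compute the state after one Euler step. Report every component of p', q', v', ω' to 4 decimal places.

a = F/m = (-0.2200, -0.2400, 0.5800)
p + v·dt = (-0.3950, 1.3150, 1.7400)
new velocity v' = (0.0890, 0.2880, -1.1710)
gyro term ω×Iω = (0.1440, -0.0240, -0.0576)
(τ − ω×Iω)/I = (-1.1500, -1.7600, 0.2644)
ω' = ω + α·dt = (-0.8575, -1.2880, -1.4868)
Hamilton product q⊗(0,ω) = (0.8000000, 0.0000000, 1.5000000, -1.2000000)
q' = normalize(q + ½dt·q⊗(0,ω)) = (0.0200, 0.9986, 0.0374, -0.0300)

p' = (-0.3950, 1.3150, 1.7400)
q' = (0.0200, 0.9986, 0.0374, -0.0300)
v' = (0.0890, 0.2880, -1.1710)
ω' = (-0.8575, -1.2880, -1.4868)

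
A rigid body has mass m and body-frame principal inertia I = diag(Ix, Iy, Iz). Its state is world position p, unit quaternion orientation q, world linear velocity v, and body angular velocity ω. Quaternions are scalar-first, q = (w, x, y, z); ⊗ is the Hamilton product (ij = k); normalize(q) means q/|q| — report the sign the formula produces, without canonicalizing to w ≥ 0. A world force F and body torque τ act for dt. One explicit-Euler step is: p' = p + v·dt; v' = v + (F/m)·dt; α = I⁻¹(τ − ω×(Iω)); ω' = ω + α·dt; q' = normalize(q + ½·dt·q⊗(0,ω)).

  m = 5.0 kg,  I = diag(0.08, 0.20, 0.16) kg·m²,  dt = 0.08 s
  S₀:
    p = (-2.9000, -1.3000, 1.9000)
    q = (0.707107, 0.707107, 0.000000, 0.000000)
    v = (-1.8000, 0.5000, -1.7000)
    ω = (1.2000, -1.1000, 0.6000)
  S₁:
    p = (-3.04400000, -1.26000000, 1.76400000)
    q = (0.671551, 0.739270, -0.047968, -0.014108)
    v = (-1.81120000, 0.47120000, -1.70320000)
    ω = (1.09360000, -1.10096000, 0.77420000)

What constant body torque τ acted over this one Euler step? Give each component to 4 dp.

τ = (-0.0800, -0.0600, 0.1900)

Δω = ω₁−ω₀ = (-0.10640000, -0.00096000, 0.17420000)
τ = I·(Δω/dt) + ω₀×(Iω₀) = (-0.0800, -0.0600, 0.1900)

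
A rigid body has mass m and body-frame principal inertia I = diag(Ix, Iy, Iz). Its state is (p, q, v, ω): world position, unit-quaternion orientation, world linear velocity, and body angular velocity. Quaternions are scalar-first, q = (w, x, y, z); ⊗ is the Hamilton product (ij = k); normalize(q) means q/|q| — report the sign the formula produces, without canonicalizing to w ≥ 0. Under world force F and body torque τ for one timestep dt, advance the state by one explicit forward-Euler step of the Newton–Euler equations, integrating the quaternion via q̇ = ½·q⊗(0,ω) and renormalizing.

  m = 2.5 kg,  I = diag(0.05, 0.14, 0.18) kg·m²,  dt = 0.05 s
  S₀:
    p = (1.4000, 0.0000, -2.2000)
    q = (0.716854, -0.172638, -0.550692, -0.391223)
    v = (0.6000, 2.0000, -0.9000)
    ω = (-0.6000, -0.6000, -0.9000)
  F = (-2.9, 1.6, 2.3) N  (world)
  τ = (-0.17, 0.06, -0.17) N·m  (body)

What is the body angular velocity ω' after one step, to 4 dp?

ω×(Iω) gyroscopic = (0.0216, -0.0702, 0.0324)
angular accel α = (-3.8320, 0.9300, -1.1244)
ω' = ω + α·dt = (-0.7916, -0.5535, -0.9562)

ω' = (-0.7916, -0.5535, -0.9562)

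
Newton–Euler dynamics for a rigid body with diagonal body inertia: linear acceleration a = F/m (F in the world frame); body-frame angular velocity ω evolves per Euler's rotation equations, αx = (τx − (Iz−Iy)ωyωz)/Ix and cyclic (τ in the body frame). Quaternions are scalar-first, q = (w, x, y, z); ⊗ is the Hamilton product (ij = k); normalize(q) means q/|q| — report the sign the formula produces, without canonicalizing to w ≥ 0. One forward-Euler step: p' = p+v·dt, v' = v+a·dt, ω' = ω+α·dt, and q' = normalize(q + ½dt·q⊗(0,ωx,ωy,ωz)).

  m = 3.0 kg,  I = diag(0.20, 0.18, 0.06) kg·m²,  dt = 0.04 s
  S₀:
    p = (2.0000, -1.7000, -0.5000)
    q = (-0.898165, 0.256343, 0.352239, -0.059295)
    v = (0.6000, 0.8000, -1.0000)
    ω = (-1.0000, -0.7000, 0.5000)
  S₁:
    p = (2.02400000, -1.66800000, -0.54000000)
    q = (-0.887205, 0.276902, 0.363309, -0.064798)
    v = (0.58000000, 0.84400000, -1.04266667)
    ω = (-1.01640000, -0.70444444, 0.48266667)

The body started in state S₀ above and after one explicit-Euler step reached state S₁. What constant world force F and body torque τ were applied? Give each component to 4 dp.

F = (-1.5000, 3.3000, -3.2000)
τ = (-0.0400, -0.0900, -0.0400)

ω₁ − ω₀ = (-0.01640000, -0.00444444, -0.01733333)
gyro term ω₀×Iω₀ = (0.0420, -0.0700, -0.0140)
I·α + gyro = (-0.0400, -0.0900, -0.0400)
Δv = v₁−v₀ = (-0.02000000, 0.04400000, -0.04266667)
m·(v₁−v₀)/dt = (-1.5000, 3.3000, -3.2000)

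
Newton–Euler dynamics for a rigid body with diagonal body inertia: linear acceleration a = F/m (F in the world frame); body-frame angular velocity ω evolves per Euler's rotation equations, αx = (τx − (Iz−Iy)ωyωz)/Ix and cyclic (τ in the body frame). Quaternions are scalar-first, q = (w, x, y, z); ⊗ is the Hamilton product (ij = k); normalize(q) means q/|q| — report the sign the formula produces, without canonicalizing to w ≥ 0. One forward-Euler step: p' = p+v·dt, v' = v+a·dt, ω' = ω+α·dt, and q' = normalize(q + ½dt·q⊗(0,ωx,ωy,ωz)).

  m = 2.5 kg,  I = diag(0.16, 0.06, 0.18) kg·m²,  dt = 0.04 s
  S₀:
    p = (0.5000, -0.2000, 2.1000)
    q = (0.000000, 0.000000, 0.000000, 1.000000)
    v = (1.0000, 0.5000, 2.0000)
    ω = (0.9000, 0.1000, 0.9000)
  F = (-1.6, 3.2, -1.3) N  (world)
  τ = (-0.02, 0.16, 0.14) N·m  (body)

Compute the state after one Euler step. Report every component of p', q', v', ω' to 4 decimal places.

p' = (0.5400, -0.1800, 2.1800)
q' = (-0.0180, -0.0020, 0.0180, 0.9997)
v' = (0.9744, 0.5512, 1.9792)
ω' = (0.8923, 0.2175, 0.9331)

a = F/m = (-0.6400, 1.2800, -0.5200)
p' = p + v·dt = (0.5400, -0.1800, 2.1800)
v' = v + a·dt = (0.9744, 0.5512, 1.9792)
angular accel α = (-0.1925, 2.9367, 0.8278)
new body rate ω' = (0.8923, 0.2175, 0.9331)
q⊗(0,ω) = (-0.9000000, -0.1000000, 0.9000000, 0.0000000)
updated quaternion q' = (-0.0180, -0.0020, 0.0180, 0.9997)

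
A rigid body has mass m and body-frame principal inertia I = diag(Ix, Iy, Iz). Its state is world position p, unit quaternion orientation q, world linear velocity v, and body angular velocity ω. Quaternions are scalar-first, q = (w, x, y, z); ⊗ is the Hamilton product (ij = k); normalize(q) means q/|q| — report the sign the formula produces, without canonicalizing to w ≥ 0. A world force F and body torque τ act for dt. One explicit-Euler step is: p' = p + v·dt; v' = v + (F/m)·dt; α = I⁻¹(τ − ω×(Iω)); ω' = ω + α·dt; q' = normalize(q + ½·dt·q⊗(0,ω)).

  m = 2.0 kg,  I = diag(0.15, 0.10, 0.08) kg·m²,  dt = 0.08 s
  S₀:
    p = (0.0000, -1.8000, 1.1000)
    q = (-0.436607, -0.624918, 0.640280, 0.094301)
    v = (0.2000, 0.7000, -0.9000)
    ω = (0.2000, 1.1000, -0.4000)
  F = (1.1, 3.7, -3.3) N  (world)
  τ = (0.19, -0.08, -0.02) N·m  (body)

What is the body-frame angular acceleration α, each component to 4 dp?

ω×(Iω) gyroscopic = (0.0088, -0.0056, -0.0110)
(τ − ω×Iω)/I = (1.2080, -0.7440, -0.1125)

α = (1.2080, -0.7440, -0.1125)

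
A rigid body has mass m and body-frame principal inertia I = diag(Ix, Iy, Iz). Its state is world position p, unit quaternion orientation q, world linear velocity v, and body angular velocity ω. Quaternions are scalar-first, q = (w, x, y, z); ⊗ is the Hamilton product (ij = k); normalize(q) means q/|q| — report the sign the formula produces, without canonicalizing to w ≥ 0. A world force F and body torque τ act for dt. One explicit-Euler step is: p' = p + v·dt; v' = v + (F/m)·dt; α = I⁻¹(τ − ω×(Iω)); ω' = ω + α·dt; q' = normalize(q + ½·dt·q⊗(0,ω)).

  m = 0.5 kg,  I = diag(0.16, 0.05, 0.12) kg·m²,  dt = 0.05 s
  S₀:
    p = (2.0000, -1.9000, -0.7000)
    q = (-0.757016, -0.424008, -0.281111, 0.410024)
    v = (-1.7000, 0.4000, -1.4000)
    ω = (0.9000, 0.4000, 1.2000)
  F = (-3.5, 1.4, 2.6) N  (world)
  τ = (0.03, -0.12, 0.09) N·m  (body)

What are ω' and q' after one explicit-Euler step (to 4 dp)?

precession coupling ω×(Iω) = (0.0336, 0.0432, -0.0396)
(τ − ω×Iω)/I = (-0.0225, -3.2640, 1.0800)
ω + α·dt = (0.8989, 0.2368, 1.2540)
2q̇ = q⊗(0,ω) = (0.0020228, -1.1826572, 0.5750248, -0.8250225)
q + ½dt·q⊗(0,ω), renormalized = (-0.7564, -0.4532, -0.2665, 0.3891)

ω' = (0.8989, 0.2368, 1.2540)
q' = (-0.7564, -0.4532, -0.2665, 0.3891)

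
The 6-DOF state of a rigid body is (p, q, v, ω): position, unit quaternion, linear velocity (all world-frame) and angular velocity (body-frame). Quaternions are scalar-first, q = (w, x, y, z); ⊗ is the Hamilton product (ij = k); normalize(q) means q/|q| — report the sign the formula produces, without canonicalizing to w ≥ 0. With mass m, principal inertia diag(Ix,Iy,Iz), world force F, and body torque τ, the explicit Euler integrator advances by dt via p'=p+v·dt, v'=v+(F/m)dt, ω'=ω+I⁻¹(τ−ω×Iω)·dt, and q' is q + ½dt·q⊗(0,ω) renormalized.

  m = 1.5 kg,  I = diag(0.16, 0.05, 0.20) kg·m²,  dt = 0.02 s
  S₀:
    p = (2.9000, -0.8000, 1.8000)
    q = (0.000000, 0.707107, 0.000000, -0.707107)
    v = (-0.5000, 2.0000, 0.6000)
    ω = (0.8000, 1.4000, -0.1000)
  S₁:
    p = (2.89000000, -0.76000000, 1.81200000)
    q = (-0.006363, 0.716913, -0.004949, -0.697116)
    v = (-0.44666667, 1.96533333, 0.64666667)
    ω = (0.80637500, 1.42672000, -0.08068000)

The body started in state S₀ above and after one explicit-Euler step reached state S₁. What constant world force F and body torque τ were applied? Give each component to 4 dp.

ω₁ − ω₀ = (0.00637500, 0.02672000, 0.01932000)
I·α + gyro = (0.0300, 0.0700, 0.0700)
Δv = v₁−v₀ = (0.05333333, -0.03466667, 0.04666667)
applied force F = (4.0000, -2.6000, 3.5000)

F = (4.0000, -2.6000, 3.5000)
τ = (0.0300, 0.0700, 0.0700)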